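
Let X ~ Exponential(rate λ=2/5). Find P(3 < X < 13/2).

P(3 < X < 13/2) = ∫_{3}^{13/2} f(x) dx
where f(x) = \frac{2 e^{- \frac{2 x}{5}}}{5}
= - \frac{1 - e^{\frac{7}{5}}}{e^{\frac{13}{5}}}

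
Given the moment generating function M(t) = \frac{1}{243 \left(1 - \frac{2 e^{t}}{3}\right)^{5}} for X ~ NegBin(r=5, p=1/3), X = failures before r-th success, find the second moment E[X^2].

To find E[X^2], compute M^(2)(0):
M^(1)(t) = \frac{10 e^{t}}{729 \left(1 - \frac{2 e^{t}}{3}\right)^{6}}
M^(2)(t) = \frac{10 e^{t}}{729 \left(1 - \frac{2 e^{t}}{3}\right)^{6}} + \frac{40 e^{2 t}}{729 \left(1 - \frac{2 e^{t}}{3}\right)^{7}}
M^(2)(0) = 130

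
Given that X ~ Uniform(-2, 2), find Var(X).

For X ~ Uniform(-2, 2):
Var(X) = \frac{4}{3}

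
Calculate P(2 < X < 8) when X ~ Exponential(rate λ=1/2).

P(2 < X < 8) = ∫_{2}^{8} f(x) dx
where f(x) = \frac{e^{- \frac{x}{2}}}{2}
= - \frac{1 - e^{3}}{e^{4}}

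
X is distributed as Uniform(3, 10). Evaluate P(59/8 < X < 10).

P(59/8 < X < 10) = ∫_{59/8}^{10} f(x) dx
where f(x) = \frac{1}{7}
= \frac{3}{8}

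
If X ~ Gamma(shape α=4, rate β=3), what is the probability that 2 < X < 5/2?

P(2 < X < 5/2) = ∫_{2}^{5/2} f(x) dx
where f(x) = \frac{27 x^{3} e^{- 3 x}}{2}
= - \frac{1711}{16 e^{\frac{15}{2}}} + \frac{61}{e^{6}}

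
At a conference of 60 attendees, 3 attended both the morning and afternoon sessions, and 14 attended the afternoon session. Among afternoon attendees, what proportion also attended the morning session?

P(A ∩ B) = 3/60 = 1/20
P(B) = 14/60 = 7/30
P(A|B) = P(A ∩ B) / P(B) = (1/20) / (7/30) = 3/14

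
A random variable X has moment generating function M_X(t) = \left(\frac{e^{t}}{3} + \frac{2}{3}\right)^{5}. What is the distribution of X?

The MGF M(t) = \left(\frac{e^{t}}{3} + \frac{2}{3}\right)^{5} is the standard form for the Binomial distribution.
Comparing with the known MGF formula identifies: Binomial(n=5, p=1/3)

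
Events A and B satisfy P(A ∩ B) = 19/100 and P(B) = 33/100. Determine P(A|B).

P(A|B) = P(A ∩ B) / P(B)
= (19/100) / (33/100)
= 19/33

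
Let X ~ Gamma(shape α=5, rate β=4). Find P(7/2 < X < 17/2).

P(7/2 < X < 17/2) = ∫_{7/2}^{17/2} f(x) dx
where f(x) = \frac{128 x^{4} e^{- 4 x}}{3}
= \frac{-188533 + 6513 e^{20}}{3 e^{34}}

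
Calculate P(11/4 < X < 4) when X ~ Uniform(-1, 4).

P(11/4 < X < 4) = ∫_{11/4}^{4} f(x) dx
where f(x) = \frac{1}{5}
= \frac{1}{4}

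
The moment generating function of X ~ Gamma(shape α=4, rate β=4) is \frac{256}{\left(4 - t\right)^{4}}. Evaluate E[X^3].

To find E[X^3], compute M^(3)(0):
M^(1)(t) = \frac{1024}{\left(4 - t\right)^{5}}
M^(2)(t) = \frac{5120}{\left(4 - t\right)^{6}}
M^(3)(t) = \frac{30720}{\left(4 - t\right)^{7}}
M^(3)(0) = \frac{15}{8}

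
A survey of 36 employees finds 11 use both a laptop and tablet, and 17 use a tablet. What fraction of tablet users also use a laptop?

P(A ∩ B) = 11/36
P(B) = 17/36
P(A|B) = P(A ∩ B) / P(B) = (11/36) / (17/36) = 11/17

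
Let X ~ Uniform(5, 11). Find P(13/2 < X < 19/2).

P(13/2 < X < 19/2) = ∫_{13/2}^{19/2} f(x) dx
where f(x) = \frac{1}{6}
= \frac{1}{2}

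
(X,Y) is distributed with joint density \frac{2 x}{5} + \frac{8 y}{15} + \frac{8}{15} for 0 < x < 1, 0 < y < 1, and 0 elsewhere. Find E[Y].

E[Y] = ∫_0^1 ∫_0^1 y × f(x,y) dx dy
= \frac{49}{90}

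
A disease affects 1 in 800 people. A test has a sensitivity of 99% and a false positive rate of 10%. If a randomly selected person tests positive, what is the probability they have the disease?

Let D = the rare event, + = positive/flagged.
P(D) = 1/800
P(+|D) = 99/100
P(+|D') = 10/100 = 1/10
P(+) = P(+|D)P(D) + P(+|D')P(D')
     = \frac{99}{100} × \frac{1}{800} + \frac{1}{10} × \frac{799}{800}
     = \frac{8089}{80000}
P(D|+) = P(+|D)P(D)/P(+) = \frac{99}{8089}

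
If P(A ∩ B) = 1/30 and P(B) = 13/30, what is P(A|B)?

P(A|B) = P(A ∩ B) / P(B)
= (1/30) / (13/30)
= 1/13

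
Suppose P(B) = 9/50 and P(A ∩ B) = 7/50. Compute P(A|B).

P(A|B) = P(A ∩ B) / P(B)
= (7/50) / (9/50)
= 7/9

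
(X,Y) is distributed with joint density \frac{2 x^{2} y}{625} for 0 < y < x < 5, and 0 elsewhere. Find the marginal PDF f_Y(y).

f_Y(y) = ∫_y^5 \frac{2 x^{2} y}{625} dx = \frac{2 y \left(125 - y^{3}\right)}{1875}
for 0 < y < 5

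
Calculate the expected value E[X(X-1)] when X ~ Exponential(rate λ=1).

E[X(X-1)] = E[X² - X] = E[X²] - E[X]
E[X] = 1
E[X²] = Var(X) + (E[X])² = 1 + (1)² = 2
E[X(X-1)] = 2 - 1 = 1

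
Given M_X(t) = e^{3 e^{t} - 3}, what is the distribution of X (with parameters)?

The MGF M(t) = e^{3 e^{t} - 3} is the standard form for the Poisson distribution.
Comparing with the known MGF formula identifies: Poisson(λ=3)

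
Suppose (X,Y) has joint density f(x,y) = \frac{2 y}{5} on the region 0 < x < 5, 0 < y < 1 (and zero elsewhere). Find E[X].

f_X(x) = ∫_0^1 \frac{2 y}{5} dy = \frac{1}{5}
E[X] = ∫_0^5 x × (\frac{1}{5}) dx = \frac{5}{2}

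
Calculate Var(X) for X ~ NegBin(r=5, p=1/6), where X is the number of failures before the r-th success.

For X ~ NegBin(r=5, p=1/6), where X is the number of failures before the r-th success:
Var(X) = 150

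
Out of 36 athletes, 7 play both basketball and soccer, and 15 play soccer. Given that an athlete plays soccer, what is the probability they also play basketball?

P(A ∩ B) = 7/36
P(B) = 15/36 = 5/12
P(A|B) = P(A ∩ B) / P(B) = (7/36) / (5/12) = 7/15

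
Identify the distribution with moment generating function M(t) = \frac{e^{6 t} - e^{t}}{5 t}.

The MGF M(t) = \frac{e^{6 t} - e^{t}}{5 t} is the standard form for the Uniform distribution.
Comparing with the known MGF formula identifies: Uniform(1, 6)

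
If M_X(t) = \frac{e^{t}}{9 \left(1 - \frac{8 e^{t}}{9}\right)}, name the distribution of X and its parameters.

The MGF M(t) = \frac{e^{t}}{9 \left(1 - \frac{8 e^{t}}{9}\right)} is the standard form for the Geometric distribution.
Comparing with the known MGF formula identifies: Geometric(p=1/9), X = trial number of first success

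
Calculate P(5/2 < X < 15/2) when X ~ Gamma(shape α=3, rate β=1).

P(5/2 < X < 15/2) = ∫_{5/2}^{15/2} f(x) dx
where f(x) = \frac{x^{2} e^{- x}}{2}
= \frac{-293 + 53 e^{5}}{8 e^{\frac{15}{2}}}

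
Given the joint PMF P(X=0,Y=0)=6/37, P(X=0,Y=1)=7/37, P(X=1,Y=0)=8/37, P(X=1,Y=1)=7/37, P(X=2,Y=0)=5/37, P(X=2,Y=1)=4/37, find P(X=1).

P(X=1) = P(X=1,Y=0) + P(X=1,Y=1)
= 8/37 + 7/37
= 15/37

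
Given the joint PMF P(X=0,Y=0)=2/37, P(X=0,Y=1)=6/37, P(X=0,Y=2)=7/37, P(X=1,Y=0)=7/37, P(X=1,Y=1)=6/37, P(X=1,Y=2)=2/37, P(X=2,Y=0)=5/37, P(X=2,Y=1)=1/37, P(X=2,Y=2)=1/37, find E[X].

First find marginal of X:
P(X=0) = 15/37
P(X=1) = 15/37
P(X=2) = 7/37
E[X] = 0 × 15/37 + 1 × 15/37 + 2 × 7/37 = 29/37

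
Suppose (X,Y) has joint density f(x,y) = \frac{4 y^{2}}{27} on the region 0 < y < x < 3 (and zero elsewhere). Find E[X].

f_X(x) = ∫_0^x \frac{4 y^{2}}{27} dy = \frac{4 x^{3}}{81}
E[X] = ∫_0^3 x × (\frac{4 x^{3}}{81}) dx = \frac{12}{5}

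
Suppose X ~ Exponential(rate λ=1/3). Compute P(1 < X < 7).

P(1 < X < 7) = ∫_{1}^{7} f(x) dx
where f(x) = \frac{e^{- \frac{x}{3}}}{3}
= - \frac{1 - e^{2}}{e^{\frac{7}{3}}}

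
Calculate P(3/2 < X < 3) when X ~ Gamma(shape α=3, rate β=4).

P(3/2 < X < 3) = ∫_{3/2}^{3} f(x) dx
where f(x) = 32 x^{2} e^{- 4 x}
= \frac{5 \left(-17 + 5 e^{6}\right)}{e^{12}}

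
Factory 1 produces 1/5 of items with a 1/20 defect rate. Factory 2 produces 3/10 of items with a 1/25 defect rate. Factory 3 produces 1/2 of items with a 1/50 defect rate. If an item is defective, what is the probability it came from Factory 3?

Using Bayes' theorem:
P(F1) = 1/5, P(D|F1) = 1/20
P(F2) = 3/10, P(D|F2) = 1/25
P(F3) = 1/2, P(D|F3) = 1/50
P(D) = P(D|F1)P(F1) + P(D|F2)P(F2) + P(D|F3)P(F3)
     = \frac{4}{125}
P(F3|D) = P(D|F3)P(F3) / P(D)
= \frac{5}{16}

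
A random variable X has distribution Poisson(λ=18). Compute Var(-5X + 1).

For X ~ Poisson(λ=18):
Var(X) = 18
Var(-5X + 1) = (-5)² × Var(X) = 25 × 18 = 450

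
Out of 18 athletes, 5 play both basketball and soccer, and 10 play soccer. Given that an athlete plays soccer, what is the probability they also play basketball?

P(A ∩ B) = 5/18
P(B) = 10/18 = 5/9
P(A|B) = P(A ∩ B) / P(B) = (5/18) / (5/9) = 1/2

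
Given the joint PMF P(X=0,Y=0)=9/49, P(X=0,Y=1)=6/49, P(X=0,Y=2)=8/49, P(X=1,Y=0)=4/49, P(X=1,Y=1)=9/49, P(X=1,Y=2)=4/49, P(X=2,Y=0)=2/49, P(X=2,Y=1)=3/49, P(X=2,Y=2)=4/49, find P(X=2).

P(X=2) = P(X=2,Y=0) + P(X=2,Y=1) + P(X=2,Y=2)
= 2/49 + 3/49 + 4/49
= 9/49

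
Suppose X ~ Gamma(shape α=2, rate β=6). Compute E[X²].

Using the identity E[X²] = Var(X) + (E[X])²:
E[X] = \frac{1}{3}
Var(X) = \frac{1}{18}
E[X²] = \frac{1}{18} + (\frac{1}{3})²
= \frac{1}{6}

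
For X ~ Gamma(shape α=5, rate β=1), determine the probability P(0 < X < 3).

P(0 < X < 3) = ∫_{0}^{3} f(x) dx
where f(x) = \frac{x^{4} e^{- x}}{24}
= 1 - \frac{131}{8 e^{3}}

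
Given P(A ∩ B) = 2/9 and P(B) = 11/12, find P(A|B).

P(A|B) = P(A ∩ B) / P(B)
= (2/9) / (11/12)
= 8/33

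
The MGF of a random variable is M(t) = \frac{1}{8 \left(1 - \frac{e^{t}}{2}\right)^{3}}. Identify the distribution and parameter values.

The MGF M(t) = \frac{1}{8 \left(1 - \frac{e^{t}}{2}\right)^{3}} is the standard form for the NegativeBinomial distribution.
Comparing with the known MGF formula identifies: NegBin(r=3, p=1/2), X = failures before r-th success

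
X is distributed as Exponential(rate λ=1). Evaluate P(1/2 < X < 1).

P(1/2 < X < 1) = ∫_{1/2}^{1} f(x) dx
where f(x) = e^{- x}
= - \frac{1}{e} + e^{- \frac{1}{2}}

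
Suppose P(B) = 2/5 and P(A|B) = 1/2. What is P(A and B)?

By definition, P(A|B) = P(A ∩ B) / P(B)
So P(A ∩ B) = P(A|B) × P(B)
= 1/2 × 2/5
= 1/5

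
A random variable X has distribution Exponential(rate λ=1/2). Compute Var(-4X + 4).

For X ~ Exponential(rate λ=1/2):
Var(X) = 4
Var(-4X + 4) = (-4)² × Var(X) = 16 × 4 = 64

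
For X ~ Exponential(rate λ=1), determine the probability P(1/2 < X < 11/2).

P(1/2 < X < 11/2) = ∫_{1/2}^{11/2} f(x) dx
where f(x) = e^{- x}
= - \frac{1 - e^{5}}{e^{\frac{11}{2}}}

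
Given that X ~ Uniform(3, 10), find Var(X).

For X ~ Uniform(3, 10):
Var(X) = \frac{49}{12}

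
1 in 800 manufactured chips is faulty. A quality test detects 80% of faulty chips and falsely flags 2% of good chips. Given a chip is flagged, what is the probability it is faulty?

Let D = the rare event, + = positive/flagged.
P(D) = 1/800
P(+|D) = 80/100 = 4/5
P(+|D') = 2/100 = 1/50
P(+) = P(+|D)P(D) + P(+|D')P(D')
     = \frac{4}{5} × \frac{1}{800} + \frac{1}{50} × \frac{799}{800}
     = \frac{839}{40000}
P(D|+) = P(+|D)P(D)/P(+) = \frac{40}{839}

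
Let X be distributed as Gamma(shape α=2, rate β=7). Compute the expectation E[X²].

Using the identity E[X²] = Var(X) + (E[X])²:
E[X] = \frac{2}{7}
Var(X) = \frac{2}{49}
E[X²] = \frac{2}{49} + (\frac{2}{7})²
= \frac{6}{49}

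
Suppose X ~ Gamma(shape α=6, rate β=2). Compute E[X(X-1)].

E[X(X-1)] = E[X² - X] = E[X²] - E[X]
E[X] = 3
E[X²] = Var(X) + (E[X])² = \frac{3}{2} + (3)² = \frac{21}{2}
E[X(X-1)] = \frac{21}{2} - 3 = \frac{15}{2}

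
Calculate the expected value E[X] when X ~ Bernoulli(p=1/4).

For X ~ Bernoulli(p=1/4), the expected value is:
E[X] = \frac{1}{4}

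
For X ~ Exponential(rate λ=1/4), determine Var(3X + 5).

For X ~ Exponential(rate λ=1/4):
Var(X) = 16
Var(3X + 5) = (3)² × Var(X) = 9 × 16 = 144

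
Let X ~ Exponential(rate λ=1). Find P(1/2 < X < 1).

P(1/2 < X < 1) = ∫_{1/2}^{1} f(x) dx
where f(x) = e^{- x}
= - \frac{1}{e} + e^{- \frac{1}{2}}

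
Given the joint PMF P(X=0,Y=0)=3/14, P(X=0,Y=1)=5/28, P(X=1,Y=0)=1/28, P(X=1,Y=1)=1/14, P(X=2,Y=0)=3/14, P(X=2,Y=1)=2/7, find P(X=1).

P(X=1) = P(X=1,Y=0) + P(X=1,Y=1)
= 1/28 + 1/14
= 3/28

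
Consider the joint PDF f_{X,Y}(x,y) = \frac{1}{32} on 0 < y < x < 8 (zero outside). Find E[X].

f_X(x) = ∫_0^x \frac{1}{32} dy = \frac{x}{32}
E[X] = ∫_0^8 x × (\frac{x}{32}) dx = \frac{16}{3}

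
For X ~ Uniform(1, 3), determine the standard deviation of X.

For X ~ Uniform(1, 3):
Var(X) = \frac{1}{3}
SD(X) = √(Var(X)) = √(\frac{1}{3}) = \frac{\sqrt{3}}{3}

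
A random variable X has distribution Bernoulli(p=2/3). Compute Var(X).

For X ~ Bernoulli(p=2/3):
Var(X) = \frac{2}{9}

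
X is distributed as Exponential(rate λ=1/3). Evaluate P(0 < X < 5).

P(0 < X < 5) = ∫_{0}^{5} f(x) dx
where f(x) = \frac{e^{- \frac{x}{3}}}{3}
= 1 - e^{- \frac{5}{3}}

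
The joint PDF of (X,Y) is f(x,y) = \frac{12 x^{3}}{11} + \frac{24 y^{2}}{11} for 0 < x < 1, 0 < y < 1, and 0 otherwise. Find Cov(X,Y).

E[XY] = ∫∫ xy × f(x,y) dx dy = \frac{21}{55}
E[X] = \frac{32}{55}
E[Y] = \frac{15}{22}
Cov(X,Y) = E[XY] - E[X]E[Y] = - \frac{9}{605}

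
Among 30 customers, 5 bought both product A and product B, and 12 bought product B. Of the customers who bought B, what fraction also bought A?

P(A ∩ B) = 5/30 = 1/6
P(B) = 12/30 = 2/5
P(A|B) = P(A ∩ B) / P(B) = (1/6) / (2/5) = 5/12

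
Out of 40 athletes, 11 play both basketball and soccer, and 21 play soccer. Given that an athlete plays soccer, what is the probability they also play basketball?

P(A ∩ B) = 11/40
P(B) = 21/40
P(A|B) = P(A ∩ B) / P(B) = (11/40) / (21/40) = 11/21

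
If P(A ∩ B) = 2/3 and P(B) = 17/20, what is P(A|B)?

P(A|B) = P(A ∩ B) / P(B)
= (2/3) / (17/20)
= 40/51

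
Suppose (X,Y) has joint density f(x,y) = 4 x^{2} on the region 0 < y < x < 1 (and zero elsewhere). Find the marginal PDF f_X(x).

f_X(x) = ∫_0^x 4 x^{2} dy = 4 x^{3}
for 0 < x < 1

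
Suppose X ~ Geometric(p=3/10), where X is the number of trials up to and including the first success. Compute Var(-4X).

For X ~ Geometric(p=3/10), where X is the number of trials up to and including the first success:
Var(X) = \frac{70}{9}
Var(-4X) = (-4)² × Var(X) = 16 × \frac{70}{9} = \frac{1120}{9}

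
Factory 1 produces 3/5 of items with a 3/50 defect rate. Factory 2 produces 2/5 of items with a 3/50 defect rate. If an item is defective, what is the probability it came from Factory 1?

Using Bayes' theorem:
P(F1) = 3/5, P(D|F1) = 3/50
P(F2) = 2/5, P(D|F2) = 3/50
P(D) = P(D|F1)P(F1) + P(D|F2)P(F2)
     = \frac{3}{50}
P(F1|D) = P(D|F1)P(F1) / P(D)
= \frac{3}{5}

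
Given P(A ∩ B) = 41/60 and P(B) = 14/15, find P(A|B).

P(A|B) = P(A ∩ B) / P(B)
= (41/60) / (14/15)
= 41/56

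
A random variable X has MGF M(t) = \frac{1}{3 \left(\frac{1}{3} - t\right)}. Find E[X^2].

To find E[X^2], compute M^(2)(0):
M^(1)(t) = \frac{1}{3 \left(\frac{1}{3} - t\right)^{2}}
M^(2)(t) = \frac{2}{3 \left(\frac{1}{3} - t\right)^{3}}
M^(2)(0) = 18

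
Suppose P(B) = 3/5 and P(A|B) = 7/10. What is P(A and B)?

By definition, P(A|B) = P(A ∩ B) / P(B)
So P(A ∩ B) = P(A|B) × P(B)
= 7/10 × 3/5
= 21/50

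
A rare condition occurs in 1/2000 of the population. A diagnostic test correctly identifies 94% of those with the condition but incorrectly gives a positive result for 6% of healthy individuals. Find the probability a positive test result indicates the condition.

Let D = the rare event, + = positive/flagged.
P(D) = 1/2000
P(+|D) = 94/100 = 47/50
P(+|D') = 6/100 = 3/50
P(+) = P(+|D)P(D) + P(+|D')P(D')
     = \frac{47}{50} × \frac{1}{2000} + \frac{3}{50} × \frac{1999}{2000}
     = \frac{1511}{25000}
P(D|+) = P(+|D)P(D)/P(+) = \frac{47}{6044}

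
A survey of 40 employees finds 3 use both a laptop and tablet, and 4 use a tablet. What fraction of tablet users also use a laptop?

P(A ∩ B) = 3/40
P(B) = 4/40 = 1/10
P(A|B) = P(A ∩ B) / P(B) = (3/40) / (1/10) = 3/4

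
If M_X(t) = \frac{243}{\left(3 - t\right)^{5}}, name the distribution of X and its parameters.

The MGF M(t) = \frac{243}{\left(3 - t\right)^{5}} is the standard form for the Gamma distribution.
Comparing with the known MGF formula identifies: Gamma(shape α=5, rate β=3)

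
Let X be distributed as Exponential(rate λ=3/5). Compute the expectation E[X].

For X ~ Exponential(rate λ=3/5), the expected value is:
E[X] = \frac{5}{3}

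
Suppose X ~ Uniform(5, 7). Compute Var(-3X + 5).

For X ~ Uniform(5, 7):
Var(X) = \frac{1}{3}
Var(-3X + 5) = (-3)² × Var(X) = 9 × \frac{1}{3} = 3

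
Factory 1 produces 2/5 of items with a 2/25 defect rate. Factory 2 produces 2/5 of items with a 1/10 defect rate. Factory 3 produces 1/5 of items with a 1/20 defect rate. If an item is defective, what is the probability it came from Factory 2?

Using Bayes' theorem:
P(F1) = 2/5, P(D|F1) = 2/25
P(F2) = 2/5, P(D|F2) = 1/10
P(F3) = 1/5, P(D|F3) = 1/20
P(D) = P(D|F1)P(F1) + P(D|F2)P(F2) + P(D|F3)P(F3)
     = \frac{41}{500}
P(F2|D) = P(D|F2)P(F2) / P(D)
= \frac{20}{41}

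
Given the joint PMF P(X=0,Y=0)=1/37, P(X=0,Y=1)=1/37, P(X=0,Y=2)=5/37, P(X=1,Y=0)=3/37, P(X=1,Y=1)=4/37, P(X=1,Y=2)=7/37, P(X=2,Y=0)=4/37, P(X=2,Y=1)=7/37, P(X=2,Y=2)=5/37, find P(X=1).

P(X=1) = P(X=1,Y=0) + P(X=1,Y=1) + P(X=1,Y=2)
= 3/37 + 4/37 + 7/37
= 14/37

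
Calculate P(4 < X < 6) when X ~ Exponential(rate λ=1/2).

P(4 < X < 6) = ∫_{4}^{6} f(x) dx
where f(x) = \frac{e^{- \frac{x}{2}}}{2}
= - \frac{1 - e}{e^{3}}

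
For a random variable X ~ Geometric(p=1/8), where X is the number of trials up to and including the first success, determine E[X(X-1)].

E[X(X-1)] = E[X² - X] = E[X²] - E[X]
E[X] = 8
E[X²] = Var(X) + (E[X])² = 56 + (8)² = 120
E[X(X-1)] = 120 - 8 = 112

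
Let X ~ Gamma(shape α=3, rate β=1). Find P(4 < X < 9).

P(4 < X < 9) = ∫_{4}^{9} f(x) dx
where f(x) = \frac{x^{2} e^{- x}}{2}
= \frac{-101 + 26 e^{5}}{2 e^{9}}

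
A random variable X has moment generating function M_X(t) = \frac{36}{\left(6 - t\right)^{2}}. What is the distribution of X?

The MGF M(t) = \frac{36}{\left(6 - t\right)^{2}} is the standard form for the Gamma distribution.
Comparing with the known MGF formula identifies: Gamma(shape α=2, rate β=6)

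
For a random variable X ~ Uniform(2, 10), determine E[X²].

Using the identity E[X²] = Var(X) + (E[X])²:
E[X] = 6
Var(X) = \frac{16}{3}
E[X²] = \frac{16}{3} + (6)²
= \frac{124}{3}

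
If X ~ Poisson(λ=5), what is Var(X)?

For X ~ Poisson(λ=5):
Var(X) = 5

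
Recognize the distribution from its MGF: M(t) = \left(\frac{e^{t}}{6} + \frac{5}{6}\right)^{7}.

The MGF M(t) = \left(\frac{e^{t}}{6} + \frac{5}{6}\right)^{7} is the standard form for the Binomial distribution.
Comparing with the known MGF formula identifies: Binomial(n=7, p=1/6)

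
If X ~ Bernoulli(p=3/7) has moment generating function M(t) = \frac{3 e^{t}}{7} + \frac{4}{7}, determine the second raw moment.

To find E[X^2], compute M^(2)(0):
M^(1)(t) = \frac{3 e^{t}}{7}
M^(2)(t) = \frac{3 e^{t}}{7}
M^(2)(0) = \frac{3}{7}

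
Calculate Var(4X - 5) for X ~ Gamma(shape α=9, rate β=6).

For X ~ Gamma(shape α=9, rate β=6):
Var(X) = \frac{1}{4}
Var(4X - 5) = (4)² × Var(X) = 16 × \frac{1}{4} = 4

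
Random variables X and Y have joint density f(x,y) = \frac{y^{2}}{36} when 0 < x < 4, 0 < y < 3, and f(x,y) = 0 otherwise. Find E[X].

f_X(x) = ∫_0^3 \frac{y^{2}}{36} dy = \frac{1}{4}
E[X] = ∫_0^4 x × (\frac{1}{4}) dx = 2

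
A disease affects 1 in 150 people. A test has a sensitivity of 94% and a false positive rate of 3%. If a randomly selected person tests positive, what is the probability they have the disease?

Let D = the rare event, + = positive/flagged.
P(D) = 1/150
P(+|D) = 94/100 = 47/50
P(+|D') = 3/100
P(+) = P(+|D)P(D) + P(+|D')P(D')
     = \frac{47}{50} × \frac{1}{150} + \frac{3}{100} × \frac{149}{150}
     = \frac{541}{15000}
P(D|+) = P(+|D)P(D)/P(+) = \frac{94}{541}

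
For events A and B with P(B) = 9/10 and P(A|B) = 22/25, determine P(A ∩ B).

By definition, P(A|B) = P(A ∩ B) / P(B)
So P(A ∩ B) = P(A|B) × P(B)
= 22/25 × 9/10
= 99/125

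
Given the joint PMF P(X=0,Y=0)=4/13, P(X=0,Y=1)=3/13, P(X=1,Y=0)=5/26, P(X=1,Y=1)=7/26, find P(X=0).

P(X=0) = P(X=0,Y=0) + P(X=0,Y=1)
= 4/13 + 3/13
= 7/13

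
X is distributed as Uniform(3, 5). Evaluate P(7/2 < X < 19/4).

P(7/2 < X < 19/4) = ∫_{7/2}^{19/4} f(x) dx
where f(x) = \frac{1}{2}
= \frac{5}{8}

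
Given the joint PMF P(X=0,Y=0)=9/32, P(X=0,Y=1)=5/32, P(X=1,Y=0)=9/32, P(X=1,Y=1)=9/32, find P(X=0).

P(X=0) = P(X=0,Y=0) + P(X=0,Y=1)
= 9/32 + 5/32
= 7/16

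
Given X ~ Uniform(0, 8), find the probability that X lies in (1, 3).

P(1 < X < 3) = ∫_{1}^{3} f(x) dx
where f(x) = \frac{1}{8}
= \frac{1}{4}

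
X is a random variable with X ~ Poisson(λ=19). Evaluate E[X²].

Using the identity E[X²] = Var(X) + (E[X])²:
E[X] = 19
Var(X) = 19
E[X²] = 19 + (19)²
= 380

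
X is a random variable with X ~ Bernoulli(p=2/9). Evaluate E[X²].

Using the identity E[X²] = Var(X) + (E[X])²:
E[X] = \frac{2}{9}
Var(X) = \frac{14}{81}
E[X²] = \frac{14}{81} + (\frac{2}{9})²
= \frac{2}{9}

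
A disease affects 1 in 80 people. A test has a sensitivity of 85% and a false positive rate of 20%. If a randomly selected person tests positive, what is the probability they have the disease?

Let D = the rare event, + = positive/flagged.
P(D) = 1/80
P(+|D) = 85/100 = 17/20
P(+|D') = 20/100 = 1/5
P(+) = P(+|D)P(D) + P(+|D')P(D')
     = \frac{17}{20} × \frac{1}{80} + \frac{1}{5} × \frac{79}{80}
     = \frac{333}{1600}
P(D|+) = P(+|D)P(D)/P(+) = \frac{17}{333}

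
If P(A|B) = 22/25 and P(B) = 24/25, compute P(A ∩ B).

By definition, P(A|B) = P(A ∩ B) / P(B)
So P(A ∩ B) = P(A|B) × P(B)
= 22/25 × 24/25
= 528/625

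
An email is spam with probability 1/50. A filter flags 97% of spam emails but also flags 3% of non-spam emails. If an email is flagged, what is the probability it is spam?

Let D = the rare event, + = positive/flagged.
P(D) = 1/50
P(+|D) = 97/100
P(+|D') = 3/100
P(+) = P(+|D)P(D) + P(+|D')P(D')
     = \frac{97}{100} × \frac{1}{50} + \frac{3}{100} × \frac{49}{50}
     = \frac{61}{1250}
P(D|+) = P(+|D)P(D)/P(+) = \frac{97}{244}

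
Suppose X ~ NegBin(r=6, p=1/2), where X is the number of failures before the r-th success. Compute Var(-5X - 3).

For X ~ NegBin(r=6, p=1/2), where X is the number of failures before the r-th success:
Var(X) = 12
Var(-5X - 3) = (-5)² × Var(X) = 25 × 12 = 300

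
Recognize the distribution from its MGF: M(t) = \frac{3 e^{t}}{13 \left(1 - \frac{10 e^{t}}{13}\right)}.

The MGF M(t) = \frac{3 e^{t}}{13 \left(1 - \frac{10 e^{t}}{13}\right)} is the standard form for the Geometric distribution.
Comparing with the known MGF formula identifies: Geometric(p=3/13), X = trial number of first success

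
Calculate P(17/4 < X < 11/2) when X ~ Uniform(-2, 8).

P(17/4 < X < 11/2) = ∫_{17/4}^{11/2} f(x) dx
where f(x) = \frac{1}{10}
= \frac{1}{8}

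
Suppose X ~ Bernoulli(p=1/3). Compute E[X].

For X ~ Bernoulli(p=1/3), the expected value is:
E[X] = \frac{1}{3}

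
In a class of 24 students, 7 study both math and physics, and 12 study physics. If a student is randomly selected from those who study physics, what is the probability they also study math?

P(A ∩ B) = 7/24
P(B) = 12/24 = 1/2
P(A|B) = P(A ∩ B) / P(B) = (7/24) / (1/2) = 7/12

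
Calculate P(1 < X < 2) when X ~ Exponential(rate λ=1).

P(1 < X < 2) = ∫_{1}^{2} f(x) dx
where f(x) = e^{- x}
= - \frac{1 - e}{e^{2}}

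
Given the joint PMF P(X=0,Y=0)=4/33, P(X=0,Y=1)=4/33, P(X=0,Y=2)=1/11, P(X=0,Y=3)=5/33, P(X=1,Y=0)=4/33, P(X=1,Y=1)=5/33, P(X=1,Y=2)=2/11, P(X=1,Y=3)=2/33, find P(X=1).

P(X=1) = P(X=1,Y=0) + P(X=1,Y=1) + P(X=1,Y=2) + P(X=1,Y=3)
= 4/33 + 5/33 + 2/11 + 2/33
= 17/33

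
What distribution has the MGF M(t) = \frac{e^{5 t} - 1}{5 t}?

The MGF M(t) = \frac{e^{5 t} - 1}{5 t} is the standard form for the Uniform distribution.
Comparing with the known MGF formula identifies: Uniform(0, 5)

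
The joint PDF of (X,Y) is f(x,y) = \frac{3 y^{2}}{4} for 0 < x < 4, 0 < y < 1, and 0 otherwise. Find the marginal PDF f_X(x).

f_X(x) = ∫_0^1 f(x,y) dy
= ∫_0^1 \frac{3 y^{2}}{4} dy
= \frac{1}{4} for 0 < x < 4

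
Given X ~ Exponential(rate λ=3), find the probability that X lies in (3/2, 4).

P(3/2 < X < 4) = ∫_{3/2}^{4} f(x) dx
where f(x) = 3 e^{- 3 x}
= - \frac{1}{e^{12}} + e^{- \frac{9}{2}}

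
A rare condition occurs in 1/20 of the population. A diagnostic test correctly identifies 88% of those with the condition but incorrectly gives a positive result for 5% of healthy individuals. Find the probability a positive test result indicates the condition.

Let D = the rare event, + = positive/flagged.
P(D) = 1/20
P(+|D) = 88/100 = 22/25
P(+|D') = 5/100 = 1/20
P(+) = P(+|D)P(D) + P(+|D')P(D')
     = \frac{22}{25} × \frac{1}{20} + \frac{1}{20} × \frac{19}{20}
     = \frac{183}{2000}
P(D|+) = P(+|D)P(D)/P(+) = \frac{88}{183}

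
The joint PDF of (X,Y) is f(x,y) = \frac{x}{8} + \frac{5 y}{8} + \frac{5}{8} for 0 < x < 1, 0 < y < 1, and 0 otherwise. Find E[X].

E[X] = ∫_0^1 ∫_0^1 x × f(x,y) dy dx
= ∫_0^1 ∫_0^1 x × (\frac{x}{8} + \frac{5 y}{8} + \frac{5}{8}) dy dx
= \frac{49}{96}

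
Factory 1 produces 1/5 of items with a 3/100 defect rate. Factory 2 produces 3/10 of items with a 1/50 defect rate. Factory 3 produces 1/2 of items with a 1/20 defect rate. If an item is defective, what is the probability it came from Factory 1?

Using Bayes' theorem:
P(F1) = 1/5, P(D|F1) = 3/100
P(F2) = 3/10, P(D|F2) = 1/50
P(F3) = 1/2, P(D|F3) = 1/20
P(D) = P(D|F1)P(F1) + P(D|F2)P(F2) + P(D|F3)P(F3)
     = \frac{37}{1000}
P(F1|D) = P(D|F1)P(F1) / P(D)
= \frac{6}{37}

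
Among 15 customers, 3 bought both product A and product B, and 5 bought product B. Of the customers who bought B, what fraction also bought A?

P(A ∩ B) = 3/15 = 1/5
P(B) = 5/15 = 1/3
P(A|B) = P(A ∩ B) / P(B) = (1/5) / (1/3) = 3/5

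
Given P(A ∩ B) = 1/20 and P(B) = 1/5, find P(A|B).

P(A|B) = P(A ∩ B) / P(B)
= (1/20) / (1/5)
= 1/4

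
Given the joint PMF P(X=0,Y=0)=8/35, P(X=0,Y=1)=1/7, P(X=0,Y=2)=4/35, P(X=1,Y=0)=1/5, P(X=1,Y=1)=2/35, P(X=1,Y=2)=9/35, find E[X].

First find marginal of X:
P(X=0) = 17/35
P(X=1) = 18/35
E[X] = 0 × 17/35 + 1 × 18/35 = 18/35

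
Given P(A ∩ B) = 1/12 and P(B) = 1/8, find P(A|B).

P(A|B) = P(A ∩ B) / P(B)
= (1/12) / (1/8)
= 2/3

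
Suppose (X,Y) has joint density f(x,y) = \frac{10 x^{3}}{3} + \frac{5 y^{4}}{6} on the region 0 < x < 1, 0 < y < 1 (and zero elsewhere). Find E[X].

E[X] = ∫_0^1 ∫_0^1 x × f(x,y) dy dx
= ∫_0^1 ∫_0^1 x × (\frac{10 x^{3}}{3} + \frac{5 y^{4}}{6}) dy dx
= \frac{3}{4}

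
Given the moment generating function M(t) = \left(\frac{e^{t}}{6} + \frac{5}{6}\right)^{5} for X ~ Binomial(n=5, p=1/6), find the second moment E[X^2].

To find E[X^2], compute M^(2)(0):
M^(1)(t) = \frac{5 \left(\frac{e^{t}}{6} + \frac{5}{6}\right)^{4} e^{t}}{6}
M^(2)(t) = \frac{5 \left(\frac{e^{t}}{6} + \frac{5}{6}\right)^{4} e^{t}}{6} + \frac{5 \left(\frac{e^{t}}{6} + \frac{5}{6}\right)^{3} e^{2 t}}{9}
M^(2)(0) = \frac{25}{18}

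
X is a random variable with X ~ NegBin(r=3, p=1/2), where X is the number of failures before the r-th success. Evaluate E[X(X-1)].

E[X(X-1)] = E[X² - X] = E[X²] - E[X]
E[X] = 3
E[X²] = Var(X) + (E[X])² = 6 + (3)² = 15
E[X(X-1)] = 15 - 3 = 12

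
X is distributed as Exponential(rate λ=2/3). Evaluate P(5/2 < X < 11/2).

P(5/2 < X < 11/2) = ∫_{5/2}^{11/2} f(x) dx
where f(x) = \frac{2 e^{- \frac{2 x}{3}}}{3}
= - \frac{1 - e^{2}}{e^{\frac{11}{3}}}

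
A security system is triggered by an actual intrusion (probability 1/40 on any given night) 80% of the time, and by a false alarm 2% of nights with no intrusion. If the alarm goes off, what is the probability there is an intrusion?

Let D = the rare event, + = positive/flagged.
P(D) = 1/40
P(+|D) = 80/100 = 4/5
P(+|D') = 2/100 = 1/50
P(+) = P(+|D)P(D) + P(+|D')P(D')
     = \frac{4}{5} × \frac{1}{40} + \frac{1}{50} × \frac{39}{40}
     = \frac{79}{2000}
P(D|+) = P(+|D)P(D)/P(+) = \frac{40}{79}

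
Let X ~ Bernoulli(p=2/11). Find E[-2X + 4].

For X ~ Bernoulli(p=2/11):
E[X] = \frac{2}{11}
E[-2X + 4] = -2 × E[X] + 4 = \frac{40}{11}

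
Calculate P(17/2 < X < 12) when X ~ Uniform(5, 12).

P(17/2 < X < 12) = ∫_{17/2}^{12} f(x) dx
where f(x) = \frac{1}{7}
= \frac{1}{2}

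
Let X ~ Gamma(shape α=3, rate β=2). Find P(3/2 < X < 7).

P(3/2 < X < 7) = ∫_{3/2}^{7} f(x) dx
where f(x) = 4 x^{2} e^{- 2 x}
= \frac{-226 + 17 e^{11}}{2 e^{14}}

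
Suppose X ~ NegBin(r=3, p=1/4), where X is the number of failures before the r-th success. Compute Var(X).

For X ~ NegBin(r=3, p=1/4), where X is the number of failures before the r-th success:
Var(X) = 36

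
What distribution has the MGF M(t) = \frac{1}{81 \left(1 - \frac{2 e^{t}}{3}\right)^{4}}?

The MGF M(t) = \frac{1}{81 \left(1 - \frac{2 e^{t}}{3}\right)^{4}} is the standard form for the NegativeBinomial distribution.
Comparing with the known MGF formula identifies: NegBin(r=4, p=1/3), X = failures before r-th success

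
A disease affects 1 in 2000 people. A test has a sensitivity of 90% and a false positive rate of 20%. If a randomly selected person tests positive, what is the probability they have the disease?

Let D = the rare event, + = positive/flagged.
P(D) = 1/2000
P(+|D) = 90/100 = 9/10
P(+|D') = 20/100 = 1/5
P(+) = P(+|D)P(D) + P(+|D')P(D')
     = \frac{9}{10} × \frac{1}{2000} + \frac{1}{5} × \frac{1999}{2000}
     = \frac{4007}{20000}
P(D|+) = P(+|D)P(D)/P(+) = \frac{9}{4007}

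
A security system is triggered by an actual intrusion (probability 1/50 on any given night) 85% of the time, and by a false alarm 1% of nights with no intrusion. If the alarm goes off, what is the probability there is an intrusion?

Let D = the rare event, + = positive/flagged.
P(D) = 1/50
P(+|D) = 85/100 = 17/20
P(+|D') = 1/100
P(+) = P(+|D)P(D) + P(+|D')P(D')
     = \frac{17}{20} × \frac{1}{50} + \frac{1}{100} × \frac{49}{50}
     = \frac{67}{2500}
P(D|+) = P(+|D)P(D)/P(+) = \frac{85}{134}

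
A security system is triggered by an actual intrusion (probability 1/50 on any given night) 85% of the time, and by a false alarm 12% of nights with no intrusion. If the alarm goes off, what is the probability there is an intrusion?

Let D = the rare event, + = positive/flagged.
P(D) = 1/50
P(+|D) = 85/100 = 17/20
P(+|D') = 12/100 = 3/25
P(+) = P(+|D)P(D) + P(+|D')P(D')
     = \frac{17}{20} × \frac{1}{50} + \frac{3}{25} × \frac{49}{50}
     = \frac{673}{5000}
P(D|+) = P(+|D)P(D)/P(+) = \frac{85}{673}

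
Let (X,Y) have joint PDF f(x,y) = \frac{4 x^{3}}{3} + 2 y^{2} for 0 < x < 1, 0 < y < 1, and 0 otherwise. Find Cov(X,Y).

E[XY] = ∫∫ xy × f(x,y) dx dy = \frac{23}{60}
E[X] = \frac{3}{5}
E[Y] = \frac{2}{3}
Cov(X,Y) = E[XY] - E[X]E[Y] = - \frac{1}{60}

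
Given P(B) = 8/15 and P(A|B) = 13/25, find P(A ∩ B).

By definition, P(A|B) = P(A ∩ B) / P(B)
So P(A ∩ B) = P(A|B) × P(B)
= 13/25 × 8/15
= 104/375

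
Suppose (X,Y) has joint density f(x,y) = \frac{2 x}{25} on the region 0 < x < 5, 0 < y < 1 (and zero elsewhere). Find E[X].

f_X(x) = ∫_0^1 \frac{2 x}{25} dy = \frac{2 x}{25}
E[X] = ∫_0^5 x × (\frac{2 x}{25}) dx = \frac{10}{3}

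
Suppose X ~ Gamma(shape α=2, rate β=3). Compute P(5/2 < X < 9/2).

P(5/2 < X < 9/2) = ∫_{5/2}^{9/2} f(x) dx
where f(x) = 9 x e^{- 3 x}
= \frac{-29 + 17 e^{6}}{2 e^{\frac{27}{2}}}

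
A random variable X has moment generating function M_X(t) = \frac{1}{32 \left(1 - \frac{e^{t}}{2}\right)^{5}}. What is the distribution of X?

The MGF M(t) = \frac{1}{32 \left(1 - \frac{e^{t}}{2}\right)^{5}} is the standard form for the NegativeBinomial distribution.
Comparing with the known MGF formula identifies: NegBin(r=5, p=1/2), X = failures before r-th success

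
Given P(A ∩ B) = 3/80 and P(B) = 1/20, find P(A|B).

P(A|B) = P(A ∩ B) / P(B)
= (3/80) / (1/20)
= 3/4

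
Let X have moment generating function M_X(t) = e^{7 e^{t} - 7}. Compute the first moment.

To find E[X], compute M^(1)(0):
M^(1)(t) = 7 e^{t} e^{7 e^{t} - 7}
M^(1)(0) = 7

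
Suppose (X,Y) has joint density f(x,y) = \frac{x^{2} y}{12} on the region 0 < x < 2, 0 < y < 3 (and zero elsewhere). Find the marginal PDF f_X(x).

f_X(x) = ∫_0^3 f(x,y) dy
= ∫_0^3 \frac{x^{2} y}{12} dy
= \frac{3 x^{2}}{8} for 0 < x < 2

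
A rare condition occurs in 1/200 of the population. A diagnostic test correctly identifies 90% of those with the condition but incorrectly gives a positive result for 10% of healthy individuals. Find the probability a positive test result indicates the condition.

Let D = the rare event, + = positive/flagged.
P(D) = 1/200
P(+|D) = 90/100 = 9/10
P(+|D') = 10/100 = 1/10
P(+) = P(+|D)P(D) + P(+|D')P(D')
     = \frac{9}{10} × \frac{1}{200} + \frac{1}{10} × \frac{199}{200}
     = \frac{13}{125}
P(D|+) = P(+|D)P(D)/P(+) = \frac{9}{208}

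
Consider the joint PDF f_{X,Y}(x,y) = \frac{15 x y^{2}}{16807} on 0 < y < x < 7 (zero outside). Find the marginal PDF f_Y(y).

f_Y(y) = ∫_y^7 \frac{15 x y^{2}}{16807} dx = \frac{15 y^{2} \left(49 - y^{2}\right)}{33614}
for 0 < y < 7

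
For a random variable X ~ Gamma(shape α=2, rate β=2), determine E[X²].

Using the identity E[X²] = Var(X) + (E[X])²:
E[X] = 1
Var(X) = \frac{1}{2}
E[X²] = \frac{1}{2} + (1)²
= \frac{3}{2}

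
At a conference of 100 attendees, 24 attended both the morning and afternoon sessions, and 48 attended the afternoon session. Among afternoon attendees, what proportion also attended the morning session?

P(A ∩ B) = 24/100 = 6/25
P(B) = 48/100 = 12/25
P(A|B) = P(A ∩ B) / P(B) = (6/25) / (12/25) = 1/2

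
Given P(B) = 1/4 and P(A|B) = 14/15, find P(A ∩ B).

By definition, P(A|B) = P(A ∩ B) / P(B)
So P(A ∩ B) = P(A|B) × P(B)
= 14/15 × 1/4
= 7/30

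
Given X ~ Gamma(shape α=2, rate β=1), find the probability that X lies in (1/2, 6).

P(1/2 < X < 6) = ∫_{1/2}^{6} f(x) dx
where f(x) = x e^{- x}
= - \frac{7}{e^{6}} + \frac{3}{2 e^{\frac{1}{2}}}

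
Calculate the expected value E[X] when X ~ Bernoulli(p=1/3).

For X ~ Bernoulli(p=1/3), the expected value is:
E[X] = \frac{1}{3}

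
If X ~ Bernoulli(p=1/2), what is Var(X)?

For X ~ Bernoulli(p=1/2):
Var(X) = \frac{1}{4}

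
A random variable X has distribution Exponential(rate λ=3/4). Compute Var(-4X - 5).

For X ~ Exponential(rate λ=3/4):
Var(X) = \frac{16}{9}
Var(-4X - 5) = (-4)² × Var(X) = 16 × \frac{16}{9} = \frac{256}{9}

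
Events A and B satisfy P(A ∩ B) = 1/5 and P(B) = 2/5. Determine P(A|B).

P(A|B) = P(A ∩ B) / P(B)
= (1/5) / (2/5)
= 1/2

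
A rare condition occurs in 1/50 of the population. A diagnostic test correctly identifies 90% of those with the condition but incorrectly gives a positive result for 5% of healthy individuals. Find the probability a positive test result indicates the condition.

Let D = the rare event, + = positive/flagged.
P(D) = 1/50
P(+|D) = 90/100 = 9/10
P(+|D') = 5/100 = 1/20
P(+) = P(+|D)P(D) + P(+|D')P(D')
     = \frac{9}{10} × \frac{1}{50} + \frac{1}{20} × \frac{49}{50}
     = \frac{67}{1000}
P(D|+) = P(+|D)P(D)/P(+) = \frac{18}{67}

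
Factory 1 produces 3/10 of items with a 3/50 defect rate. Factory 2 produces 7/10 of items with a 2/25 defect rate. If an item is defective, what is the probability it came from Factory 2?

Using Bayes' theorem:
P(F1) = 3/10, P(D|F1) = 3/50
P(F2) = 7/10, P(D|F2) = 2/25
P(D) = P(D|F1)P(F1) + P(D|F2)P(F2)
     = \frac{37}{500}
P(F2|D) = P(D|F2)P(F2) / P(D)
= \frac{28}{37}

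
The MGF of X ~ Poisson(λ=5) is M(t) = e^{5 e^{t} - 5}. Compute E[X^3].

To find E[X^3], compute M^(3)(0):
M^(1)(t) = 5 e^{t} e^{5 e^{t} - 5}
M^(2)(t) = 25 e^{2 t} e^{5 e^{t} - 5} + 5 e^{t} e^{5 e^{t} - 5}
M^(3)(t) = 125 e^{3 t} e^{5 e^{t} - 5} + 75 e^{2 t} e^{5 e^{t} - 5} + 5 e^{t} e^{5 e^{t} - 5}
M^(3)(0) = 205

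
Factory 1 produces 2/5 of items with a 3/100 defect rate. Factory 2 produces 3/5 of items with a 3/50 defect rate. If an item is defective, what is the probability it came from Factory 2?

Using Bayes' theorem:
P(F1) = 2/5, P(D|F1) = 3/100
P(F2) = 3/5, P(D|F2) = 3/50
P(D) = P(D|F1)P(F1) + P(D|F2)P(F2)
     = \frac{6}{125}
P(F2|D) = P(D|F2)P(F2) / P(D)
= \frac{3}{4}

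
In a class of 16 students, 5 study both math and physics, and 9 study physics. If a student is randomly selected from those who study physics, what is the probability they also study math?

P(A ∩ B) = 5/16
P(B) = 9/16
P(A|B) = P(A ∩ B) / P(B) = (5/16) / (9/16) = 5/9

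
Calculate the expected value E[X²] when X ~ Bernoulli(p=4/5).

Using the identity E[X²] = Var(X) + (E[X])²:
E[X] = \frac{4}{5}
Var(X) = \frac{4}{25}
E[X²] = \frac{4}{25} + (\frac{4}{5})²
= \frac{4}{5}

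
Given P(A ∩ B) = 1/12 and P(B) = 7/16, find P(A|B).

P(A|B) = P(A ∩ B) / P(B)
= (1/12) / (7/16)
= 4/21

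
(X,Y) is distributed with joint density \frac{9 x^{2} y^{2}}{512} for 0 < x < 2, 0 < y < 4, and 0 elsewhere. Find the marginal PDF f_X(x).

f_X(x) = ∫_0^4 f(x,y) dy
= ∫_0^4 \frac{9 x^{2} y^{2}}{512} dy
= \frac{3 x^{2}}{8} for 0 < x < 2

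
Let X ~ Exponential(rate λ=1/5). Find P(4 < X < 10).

P(4 < X < 10) = ∫_{4}^{10} f(x) dx
where f(x) = \frac{e^{- \frac{x}{5}}}{5}
= - \frac{1}{e^{2}} + e^{- \frac{4}{5}}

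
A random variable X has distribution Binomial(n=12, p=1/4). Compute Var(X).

For X ~ Binomial(n=12, p=1/4):
Var(X) = \frac{9}{4}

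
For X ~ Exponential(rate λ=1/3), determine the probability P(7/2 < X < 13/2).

P(7/2 < X < 13/2) = ∫_{7/2}^{13/2} f(x) dx
where f(x) = \frac{e^{- \frac{x}{3}}}{3}
= - \frac{1 - e}{e^{\frac{13}{6}}}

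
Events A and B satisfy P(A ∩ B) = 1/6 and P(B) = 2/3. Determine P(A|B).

P(A|B) = P(A ∩ B) / P(B)
= (1/6) / (2/3)
= 1/4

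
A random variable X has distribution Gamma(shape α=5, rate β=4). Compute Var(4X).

For X ~ Gamma(shape α=5, rate β=4):
Var(X) = \frac{5}{16}
Var(4X) = (4)² × Var(X) = 16 × \frac{5}{16} = 5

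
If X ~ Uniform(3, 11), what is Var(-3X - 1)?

For X ~ Uniform(3, 11):
Var(X) = \frac{16}{3}
Var(-3X - 1) = (-3)² × Var(X) = 9 × \frac{16}{3} = 48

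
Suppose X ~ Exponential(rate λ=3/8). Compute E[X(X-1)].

E[X(X-1)] = E[X² - X] = E[X²] - E[X]
E[X] = \frac{8}{3}
E[X²] = Var(X) + (E[X])² = \frac{64}{9} + (\frac{8}{3})² = \frac{128}{9}
E[X(X-1)] = \frac{128}{9} - \frac{8}{3} = \frac{104}{9}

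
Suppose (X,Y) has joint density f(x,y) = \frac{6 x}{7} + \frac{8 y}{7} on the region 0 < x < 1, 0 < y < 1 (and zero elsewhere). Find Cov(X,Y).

E[XY] = ∫∫ xy × f(x,y) dx dy = \frac{1}{3}
E[X] = \frac{4}{7}
E[Y] = \frac{25}{42}
Cov(X,Y) = E[XY] - E[X]E[Y] = - \frac{1}{147}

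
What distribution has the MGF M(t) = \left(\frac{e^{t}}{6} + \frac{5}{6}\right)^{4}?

The MGF M(t) = \left(\frac{e^{t}}{6} + \frac{5}{6}\right)^{4} is the standard form for the Binomial distribution.
Comparing with the known MGF formula identifies: Binomial(n=4, p=1/6)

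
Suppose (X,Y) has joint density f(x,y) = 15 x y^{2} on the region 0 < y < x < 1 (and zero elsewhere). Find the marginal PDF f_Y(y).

f_Y(y) = ∫_y^1 15 x y^{2} dx = \frac{15 y^{2} \left(1 - y^{2}\right)}{2}
for 0 < y < 1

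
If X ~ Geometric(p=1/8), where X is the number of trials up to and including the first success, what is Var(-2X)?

For X ~ Geometric(p=1/8), where X is the number of trials up to and including the first success:
Var(X) = 56
Var(-2X) = (-2)² × Var(X) = 4 × 56 = 224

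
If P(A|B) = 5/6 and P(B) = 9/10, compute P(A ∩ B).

By definition, P(A|B) = P(A ∩ B) / P(B)
So P(A ∩ B) = P(A|B) × P(B)
= 5/6 × 9/10
= 3/4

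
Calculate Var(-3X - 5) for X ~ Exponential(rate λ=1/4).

For X ~ Exponential(rate λ=1/4):
Var(X) = 16
Var(-3X - 5) = (-3)² × Var(X) = 9 × 16 = 144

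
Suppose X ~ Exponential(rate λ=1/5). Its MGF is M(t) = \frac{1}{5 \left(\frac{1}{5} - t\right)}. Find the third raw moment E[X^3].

To find E[X^3], compute M^(3)(0):
M^(1)(t) = \frac{1}{5 \left(\frac{1}{5} - t\right)^{2}}
M^(2)(t) = \frac{2}{5 \left(\frac{1}{5} - t\right)^{3}}
M^(3)(t) = \frac{6}{5 \left(\frac{1}{5} - t\right)^{4}}
M^(3)(0) = 750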